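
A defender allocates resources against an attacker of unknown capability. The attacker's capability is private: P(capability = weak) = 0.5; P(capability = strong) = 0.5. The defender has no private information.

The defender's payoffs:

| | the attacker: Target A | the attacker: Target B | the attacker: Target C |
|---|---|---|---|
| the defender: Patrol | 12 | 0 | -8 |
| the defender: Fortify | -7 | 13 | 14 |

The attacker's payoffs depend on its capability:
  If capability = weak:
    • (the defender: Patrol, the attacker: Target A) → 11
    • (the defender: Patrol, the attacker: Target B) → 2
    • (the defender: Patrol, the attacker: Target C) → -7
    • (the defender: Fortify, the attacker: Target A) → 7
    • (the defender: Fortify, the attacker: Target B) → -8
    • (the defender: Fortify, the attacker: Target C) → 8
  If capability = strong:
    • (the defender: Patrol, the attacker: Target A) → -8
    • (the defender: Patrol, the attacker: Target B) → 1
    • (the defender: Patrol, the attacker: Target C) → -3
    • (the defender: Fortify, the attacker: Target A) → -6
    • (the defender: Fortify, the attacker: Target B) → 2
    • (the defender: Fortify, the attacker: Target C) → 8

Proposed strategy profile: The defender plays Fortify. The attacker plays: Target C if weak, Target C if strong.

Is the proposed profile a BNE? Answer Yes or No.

Yes

A profile is a BNE iff every type of every player is best-responding given beliefs about the other side.
The defender plays Fortify: E[Fortify] = 0.5·(14) + 0.5·(14) = 14; E[Patrol] = -8. Best-responding. ✓
The attacker (capability weak), facing Fortify: Target A gives 7, Target B gives -8, Target C gives 8. Proposed Target C is best. ✓
The attacker (capability strong), facing Fortify: Target A gives -6, Target B gives 2, Target C gives 8. Proposed Target C is best. ✓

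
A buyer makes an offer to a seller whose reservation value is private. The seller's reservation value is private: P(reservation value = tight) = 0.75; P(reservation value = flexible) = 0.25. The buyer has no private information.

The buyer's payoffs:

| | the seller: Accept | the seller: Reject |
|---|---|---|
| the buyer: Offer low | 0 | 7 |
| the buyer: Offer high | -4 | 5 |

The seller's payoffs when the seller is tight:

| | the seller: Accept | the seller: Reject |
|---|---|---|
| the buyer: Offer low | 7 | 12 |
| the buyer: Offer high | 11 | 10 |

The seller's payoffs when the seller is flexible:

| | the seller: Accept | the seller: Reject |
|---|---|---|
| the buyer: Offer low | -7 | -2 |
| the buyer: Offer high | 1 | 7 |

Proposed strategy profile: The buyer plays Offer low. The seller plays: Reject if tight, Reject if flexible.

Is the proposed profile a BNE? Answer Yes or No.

The buyer plays Offer low: E[Offer low] = 0.75·(7) + 0.25·(7) = 7; E[Offer high] = 5. Best-responding. ✓
The seller (reservation value tight), facing Offer low: Accept gives 7, Reject gives 12. Proposed Reject is best. ✓
The seller (reservation value flexible), facing Offer low: Accept gives -7, Reject gives -2. Proposed Reject is best. ✓

Yes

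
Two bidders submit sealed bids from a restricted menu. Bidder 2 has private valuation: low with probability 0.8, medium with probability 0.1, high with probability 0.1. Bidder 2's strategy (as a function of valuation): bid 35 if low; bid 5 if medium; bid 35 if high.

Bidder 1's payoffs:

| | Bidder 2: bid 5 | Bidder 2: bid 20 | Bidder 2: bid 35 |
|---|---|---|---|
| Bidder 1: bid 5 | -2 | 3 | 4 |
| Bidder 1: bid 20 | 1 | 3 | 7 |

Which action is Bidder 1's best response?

bid 20

E[bid 5] = 0.8·(4) + 0.1·(-2) + 0.1·(4) = 3.4
E[bid 20] = 0.8·(7) + 0.1·(1) + 0.1·(7) = 6.4
Best response: bid 20 (6.4 is the largest).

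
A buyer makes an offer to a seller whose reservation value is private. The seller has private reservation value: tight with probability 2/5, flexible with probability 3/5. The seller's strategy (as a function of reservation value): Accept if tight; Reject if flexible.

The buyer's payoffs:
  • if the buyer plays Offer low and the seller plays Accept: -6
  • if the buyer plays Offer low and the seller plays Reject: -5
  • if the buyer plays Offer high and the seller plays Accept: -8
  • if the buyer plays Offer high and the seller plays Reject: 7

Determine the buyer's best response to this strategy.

Offer high

Compute the buyer's expected payoff for each action, taking the expectation over the seller's type.
E[Offer low] = 2/5·(-6) + 3/5·(-5) = -27/5
E[Offer high] = 2/5·(-8) + 3/5·(7) = 1
Best response: Offer high (1 is the largest).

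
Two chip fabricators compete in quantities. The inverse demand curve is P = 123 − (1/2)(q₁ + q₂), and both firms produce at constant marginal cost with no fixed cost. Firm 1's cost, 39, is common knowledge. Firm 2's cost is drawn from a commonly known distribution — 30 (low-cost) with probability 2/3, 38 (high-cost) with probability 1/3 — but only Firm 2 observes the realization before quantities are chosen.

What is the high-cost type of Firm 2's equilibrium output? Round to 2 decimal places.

Type-c best response for Firm 2: q₂(c) = (123 − c) − q₁/2.
Firm 1 maximizes expected profit; its first-order condition is 123 − q₁ − (1/2)E[q₂] − 39 = 0.
Substituting E[q₂] and solving: E[c₂] = 32.6667, so q₁ = (123 − 2·39 + 32.6667)/(3/2) = 51.7778.
q₂(high-cost) = (123 − 38 − (1/2)·51.7778) = 59.1111.

59.11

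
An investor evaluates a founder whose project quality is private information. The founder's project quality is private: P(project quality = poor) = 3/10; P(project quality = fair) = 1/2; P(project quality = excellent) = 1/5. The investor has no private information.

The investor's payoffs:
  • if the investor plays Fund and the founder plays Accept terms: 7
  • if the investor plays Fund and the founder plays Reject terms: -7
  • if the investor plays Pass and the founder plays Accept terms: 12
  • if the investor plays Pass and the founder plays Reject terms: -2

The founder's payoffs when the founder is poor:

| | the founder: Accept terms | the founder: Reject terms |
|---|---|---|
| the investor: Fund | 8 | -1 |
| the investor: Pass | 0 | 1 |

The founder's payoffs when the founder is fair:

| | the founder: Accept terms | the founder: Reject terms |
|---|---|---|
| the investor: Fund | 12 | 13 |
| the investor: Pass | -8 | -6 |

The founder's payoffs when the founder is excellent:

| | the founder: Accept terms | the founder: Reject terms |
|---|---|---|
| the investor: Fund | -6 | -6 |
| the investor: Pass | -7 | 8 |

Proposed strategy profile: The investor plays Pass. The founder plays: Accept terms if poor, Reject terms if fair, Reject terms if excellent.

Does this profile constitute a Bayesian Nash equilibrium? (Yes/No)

The investor plays Pass: E[Pass] = 3/10·(12) + 1/2·(-2) + 1/5·(-2) = 11/5; E[Fund] = -14/5. Best-responding. ✓
The founder (project quality poor), facing Pass: Accept terms gives 0, Reject terms gives 1. Proposed Accept terms is not best — profitable deviation exists. ✗
The founder (project quality fair), facing Pass: Accept terms gives -8, Reject terms gives -6. Proposed Reject terms is best. ✓
The founder (project quality excellent), facing Pass: Accept terms gives -7, Reject terms gives 8. Proposed Reject terms is best. ✓

No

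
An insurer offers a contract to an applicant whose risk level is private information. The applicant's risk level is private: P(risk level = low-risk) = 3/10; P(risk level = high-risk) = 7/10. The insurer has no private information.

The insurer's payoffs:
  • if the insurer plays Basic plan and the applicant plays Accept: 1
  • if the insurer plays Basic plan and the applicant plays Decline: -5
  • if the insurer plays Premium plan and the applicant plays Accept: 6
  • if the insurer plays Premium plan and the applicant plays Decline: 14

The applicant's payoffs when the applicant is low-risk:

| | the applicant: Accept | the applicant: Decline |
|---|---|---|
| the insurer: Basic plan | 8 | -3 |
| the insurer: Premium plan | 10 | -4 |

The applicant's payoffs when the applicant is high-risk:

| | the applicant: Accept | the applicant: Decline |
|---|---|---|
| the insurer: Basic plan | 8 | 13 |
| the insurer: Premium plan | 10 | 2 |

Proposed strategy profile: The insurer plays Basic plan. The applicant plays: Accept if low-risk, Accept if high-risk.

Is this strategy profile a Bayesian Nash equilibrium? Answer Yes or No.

No

The insurer plays Basic plan: E[Basic plan] = 3/10·(1) + 7/10·(1) = 1; E[Premium plan] = 6. Not best-responding. ✗
The applicant (risk level low-risk), facing Basic plan: Accept gives 8, Decline gives -3. Proposed Accept is best. ✓
The applicant (risk level high-risk), facing Basic plan: Accept gives 8, Decline gives 13. Proposed Accept is not best — profitable deviation exists. ✗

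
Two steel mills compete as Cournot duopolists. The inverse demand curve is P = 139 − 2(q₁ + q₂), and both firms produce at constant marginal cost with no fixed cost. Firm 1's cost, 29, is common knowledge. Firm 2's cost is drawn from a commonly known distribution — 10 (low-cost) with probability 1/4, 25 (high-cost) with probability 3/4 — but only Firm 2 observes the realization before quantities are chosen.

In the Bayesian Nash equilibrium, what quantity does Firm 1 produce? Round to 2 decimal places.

17.04

Firm 2 with cost c maximizes (139 − 2(q₁+q₂) − c)·q₂, giving q₂(c) = (139 − c − 2q₁)/4.
E[c₂] = 1/4·10 + 3/4·25 = 21.25
Firm 1's FOC against E[q₂] yields q₁ = (139 − 2·29 + E[c₂])/6 = (139 − 58 + 21.25)/6 = 17.0417.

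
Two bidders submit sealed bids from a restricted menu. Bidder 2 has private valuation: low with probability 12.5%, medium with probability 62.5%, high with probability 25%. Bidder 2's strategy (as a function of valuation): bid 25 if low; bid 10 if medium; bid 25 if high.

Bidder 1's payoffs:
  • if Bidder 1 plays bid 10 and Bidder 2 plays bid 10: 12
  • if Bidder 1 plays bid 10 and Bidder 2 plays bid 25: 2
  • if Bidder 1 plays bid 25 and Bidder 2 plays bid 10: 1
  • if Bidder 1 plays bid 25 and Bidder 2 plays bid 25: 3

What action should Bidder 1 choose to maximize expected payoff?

E[bid 10] = 0.125·(2) + 0.625·(12) + 0.25·(2) = 8.25
E[bid 25] = 0.125·(3) + 0.625·(1) + 0.25·(3) = 1.75
Best response: bid 10 (8.25 is the largest).

bid 10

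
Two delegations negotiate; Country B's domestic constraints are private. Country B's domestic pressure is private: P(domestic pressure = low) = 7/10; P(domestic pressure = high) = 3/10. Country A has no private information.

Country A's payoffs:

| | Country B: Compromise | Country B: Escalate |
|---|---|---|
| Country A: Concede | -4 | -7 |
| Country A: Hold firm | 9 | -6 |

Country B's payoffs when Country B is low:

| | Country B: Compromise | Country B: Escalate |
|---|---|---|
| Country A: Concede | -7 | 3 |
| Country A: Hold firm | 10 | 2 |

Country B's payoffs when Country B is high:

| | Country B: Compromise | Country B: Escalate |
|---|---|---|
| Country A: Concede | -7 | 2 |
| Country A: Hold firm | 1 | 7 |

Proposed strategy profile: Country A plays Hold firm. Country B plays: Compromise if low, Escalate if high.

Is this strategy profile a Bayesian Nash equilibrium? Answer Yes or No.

A profile is a BNE iff every type of every player is best-responding given beliefs about the other side.
Country A plays Hold firm: E[Hold firm] = 7/10·(9) + 3/10·(-6) = 9/2; E[Concede] = -49/10. Best-responding. ✓
Country B (domestic pressure low), facing Hold firm: Compromise gives 10, Escalate gives 2. Proposed Compromise is best. ✓
Country B (domestic pressure high), facing Hold firm: Compromise gives 1, Escalate gives 7. Proposed Escalate is best. ✓

Yes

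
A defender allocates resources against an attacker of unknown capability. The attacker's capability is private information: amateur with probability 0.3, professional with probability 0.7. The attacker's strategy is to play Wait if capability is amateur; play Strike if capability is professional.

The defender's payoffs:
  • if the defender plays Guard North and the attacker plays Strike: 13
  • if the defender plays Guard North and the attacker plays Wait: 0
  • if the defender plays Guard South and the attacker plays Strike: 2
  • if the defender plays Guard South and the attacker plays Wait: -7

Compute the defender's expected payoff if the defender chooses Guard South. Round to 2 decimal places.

E[Guard South] = 0.3·(-7) + 0.7·2 = (-2.1) + 1.4 = -0.7

-0.70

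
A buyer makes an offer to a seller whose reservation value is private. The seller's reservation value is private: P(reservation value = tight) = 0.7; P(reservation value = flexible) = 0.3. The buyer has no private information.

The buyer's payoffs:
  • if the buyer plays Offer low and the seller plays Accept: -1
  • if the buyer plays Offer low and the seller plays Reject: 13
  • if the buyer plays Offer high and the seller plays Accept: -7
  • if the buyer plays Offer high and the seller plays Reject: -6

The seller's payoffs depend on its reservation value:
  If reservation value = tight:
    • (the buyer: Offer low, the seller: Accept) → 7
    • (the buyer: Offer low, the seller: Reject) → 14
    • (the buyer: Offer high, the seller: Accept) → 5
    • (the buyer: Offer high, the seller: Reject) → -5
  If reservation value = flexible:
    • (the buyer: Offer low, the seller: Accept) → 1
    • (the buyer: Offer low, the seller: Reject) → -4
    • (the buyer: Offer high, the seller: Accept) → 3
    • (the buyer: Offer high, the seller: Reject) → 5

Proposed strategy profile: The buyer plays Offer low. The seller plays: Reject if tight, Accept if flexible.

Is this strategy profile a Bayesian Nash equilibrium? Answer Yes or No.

Yes

The buyer plays Offer low: E[Offer low] = 0.7·(13) + 0.3·(-1) = 8.8; E[Offer high] = -6.3. Best-responding. ✓
The seller (reservation value tight), facing Offer low: Accept gives 7, Reject gives 14. Proposed Reject is best. ✓
The seller (reservation value flexible), facing Offer low: Accept gives 1, Reject gives -4. Proposed Accept is best. ✓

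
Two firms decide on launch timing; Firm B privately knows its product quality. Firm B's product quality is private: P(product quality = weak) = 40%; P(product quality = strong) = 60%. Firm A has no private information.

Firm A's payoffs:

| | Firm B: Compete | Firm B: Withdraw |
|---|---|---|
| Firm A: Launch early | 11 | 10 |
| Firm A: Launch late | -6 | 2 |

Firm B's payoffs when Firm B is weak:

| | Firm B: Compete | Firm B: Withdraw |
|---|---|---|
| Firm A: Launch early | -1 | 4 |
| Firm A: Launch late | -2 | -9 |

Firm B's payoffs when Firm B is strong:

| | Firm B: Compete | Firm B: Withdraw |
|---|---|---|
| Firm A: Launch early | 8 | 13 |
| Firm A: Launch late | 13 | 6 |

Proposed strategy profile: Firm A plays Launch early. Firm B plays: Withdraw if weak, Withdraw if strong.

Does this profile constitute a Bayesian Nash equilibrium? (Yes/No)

Yes

A profile is a BNE iff every type of every player is best-responding given beliefs about the other side.
Firm A plays Launch early: E[Launch early] = 0.4·(10) + 0.6·(10) = 10; E[Launch late] = 2. Best-responding. ✓
Firm B (product quality weak), facing Launch early: Compete gives -1, Withdraw gives 4. Proposed Withdraw is best. ✓
Firm B (product quality strong), facing Launch early: Compete gives 8, Withdraw gives 13. Proposed Withdraw is best. ✓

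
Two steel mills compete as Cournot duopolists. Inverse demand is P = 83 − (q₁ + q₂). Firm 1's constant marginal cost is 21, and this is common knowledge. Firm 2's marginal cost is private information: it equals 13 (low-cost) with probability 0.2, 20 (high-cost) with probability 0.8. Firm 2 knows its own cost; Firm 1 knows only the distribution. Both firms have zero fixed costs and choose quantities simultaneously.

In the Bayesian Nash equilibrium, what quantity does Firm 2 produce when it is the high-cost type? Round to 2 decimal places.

Each type of Firm 2 best-responds to q₁; Firm 1 best-responds to the expected q₂ over Firm 2's types.
Firm 2 with cost c maximizes (83 − (q₁+q₂) − c)·q₂, giving q₂(c) = (83 − c − q₁)/2.
E[c₂] = 0.2·13 + 0.8·20 = 18.6
Firm 1's FOC against E[q₂] yields q₁ = (83 − 2·21 + E[c₂])/3 = (83 − 42 + 18.6)/3 = 19.8667.
q₂(high-cost) = (83 − 20 − 19.8667)/2 = 21.5667.

21.57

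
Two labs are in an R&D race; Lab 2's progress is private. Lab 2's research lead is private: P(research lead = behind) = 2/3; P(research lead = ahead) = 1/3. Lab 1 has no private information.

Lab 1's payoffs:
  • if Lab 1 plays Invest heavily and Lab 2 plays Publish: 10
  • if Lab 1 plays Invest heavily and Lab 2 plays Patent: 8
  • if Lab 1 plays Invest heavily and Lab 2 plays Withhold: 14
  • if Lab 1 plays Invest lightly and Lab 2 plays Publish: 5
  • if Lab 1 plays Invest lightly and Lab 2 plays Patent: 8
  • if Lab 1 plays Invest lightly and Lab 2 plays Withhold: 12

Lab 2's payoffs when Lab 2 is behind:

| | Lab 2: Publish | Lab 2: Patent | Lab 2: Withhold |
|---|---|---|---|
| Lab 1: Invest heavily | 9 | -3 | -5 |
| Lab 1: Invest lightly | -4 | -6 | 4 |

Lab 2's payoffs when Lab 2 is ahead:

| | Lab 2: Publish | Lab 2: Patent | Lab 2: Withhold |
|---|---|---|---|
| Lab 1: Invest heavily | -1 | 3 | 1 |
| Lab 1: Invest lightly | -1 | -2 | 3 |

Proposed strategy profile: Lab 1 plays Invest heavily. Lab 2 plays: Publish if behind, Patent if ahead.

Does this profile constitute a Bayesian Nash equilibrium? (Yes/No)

Lab 1 plays Invest heavily: E[Invest heavily] = 2/3·(10) + 1/3·(8) = 28/3; E[Invest lightly] = 6. Best-responding. ✓
Lab 2 (research lead behind), facing Invest heavily: Publish gives 9, Patent gives -3, Withhold gives -5. Proposed Publish is best. ✓
Lab 2 (research lead ahead), facing Invest heavily: Publish gives -1, Patent gives 3, Withhold gives 1. Proposed Patent is best. ✓

Yes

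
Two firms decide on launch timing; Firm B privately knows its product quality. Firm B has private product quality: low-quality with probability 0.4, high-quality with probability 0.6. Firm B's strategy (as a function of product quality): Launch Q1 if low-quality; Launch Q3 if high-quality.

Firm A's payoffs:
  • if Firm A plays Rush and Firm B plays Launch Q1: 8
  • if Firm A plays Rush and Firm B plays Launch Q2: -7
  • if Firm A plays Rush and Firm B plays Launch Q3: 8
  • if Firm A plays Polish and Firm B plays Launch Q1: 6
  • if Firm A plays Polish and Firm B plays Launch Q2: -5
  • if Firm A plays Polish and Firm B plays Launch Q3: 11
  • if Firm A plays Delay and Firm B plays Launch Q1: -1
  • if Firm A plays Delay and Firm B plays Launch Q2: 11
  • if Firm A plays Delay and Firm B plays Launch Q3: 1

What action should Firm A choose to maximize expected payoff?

Polish

Compute Firm A's expected payoff for each action, taking the expectation over Firm B's type.
E[Rush] = 0.4·(8) + 0.6·(8) = 8
E[Polish] = 0.4·(6) + 0.6·(11) = 9
E[Delay] = 0.4·(-1) + 0.6·(1) = 0.2
Best response: Polish (9 is the largest).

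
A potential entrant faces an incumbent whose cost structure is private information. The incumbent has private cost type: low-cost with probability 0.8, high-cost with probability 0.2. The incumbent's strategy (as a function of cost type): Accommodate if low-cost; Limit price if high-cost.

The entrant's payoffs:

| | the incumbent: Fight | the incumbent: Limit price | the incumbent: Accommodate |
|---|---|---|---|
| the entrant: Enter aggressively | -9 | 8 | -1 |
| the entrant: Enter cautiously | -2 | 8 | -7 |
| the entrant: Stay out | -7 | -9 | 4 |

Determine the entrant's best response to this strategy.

Compute the entrant's expected payoff for each action, taking the expectation over the incumbent's type.
E[Enter aggressively] = 0.8·(-1) + 0.2·(8) = 0.8
E[Enter cautiously] = 0.8·(-7) + 0.2·(8) = -4
E[Stay out] = 0.8·(4) + 0.2·(-9) = 1.4
Best response: Stay out (1.4 is the largest).

Stay out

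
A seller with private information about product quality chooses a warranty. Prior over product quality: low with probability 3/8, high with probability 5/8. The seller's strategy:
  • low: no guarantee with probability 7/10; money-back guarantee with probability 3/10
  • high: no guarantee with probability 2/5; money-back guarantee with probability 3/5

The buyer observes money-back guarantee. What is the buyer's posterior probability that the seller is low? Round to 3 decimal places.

0.231

P(money-back guarantee) = (3/8)·(3/10) + (5/8)·(3/5) = 39/80
P(low | money-back guarantee) = ((3/8)·(3/10)) / (39/80) = (9/80) / (39/80) = 3/13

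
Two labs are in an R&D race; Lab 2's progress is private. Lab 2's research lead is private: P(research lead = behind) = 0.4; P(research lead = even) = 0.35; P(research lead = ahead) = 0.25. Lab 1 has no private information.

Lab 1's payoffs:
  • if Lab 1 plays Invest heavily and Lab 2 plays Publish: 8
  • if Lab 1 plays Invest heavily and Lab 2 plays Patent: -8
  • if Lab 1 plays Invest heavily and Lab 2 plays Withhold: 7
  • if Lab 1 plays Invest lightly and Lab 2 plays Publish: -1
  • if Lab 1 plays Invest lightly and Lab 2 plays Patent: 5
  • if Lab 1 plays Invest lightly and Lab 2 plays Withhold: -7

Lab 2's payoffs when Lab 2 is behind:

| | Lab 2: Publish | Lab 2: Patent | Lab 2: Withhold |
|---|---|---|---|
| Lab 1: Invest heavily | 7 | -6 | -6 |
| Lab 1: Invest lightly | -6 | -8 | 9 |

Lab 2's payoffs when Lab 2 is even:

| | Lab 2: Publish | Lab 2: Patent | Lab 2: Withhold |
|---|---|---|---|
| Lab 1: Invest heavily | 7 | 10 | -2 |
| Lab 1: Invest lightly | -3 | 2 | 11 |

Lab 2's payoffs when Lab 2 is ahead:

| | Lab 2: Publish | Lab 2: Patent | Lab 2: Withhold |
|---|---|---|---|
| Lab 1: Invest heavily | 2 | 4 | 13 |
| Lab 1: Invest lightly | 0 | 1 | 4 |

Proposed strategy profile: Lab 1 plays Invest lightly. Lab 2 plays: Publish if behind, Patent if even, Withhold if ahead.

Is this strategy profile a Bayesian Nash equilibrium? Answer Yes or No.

No

Lab 1 plays Invest lightly: E[Invest lightly] = 0.4·(-1) + 0.35·(5) + 0.25·(-7) = -0.4; E[Invest heavily] = 2.15. Not best-responding. ✗
Lab 2 (research lead behind), facing Invest lightly: Publish gives -6, Patent gives -8, Withhold gives 9. Proposed Publish is not best — profitable deviation exists. ✗
Lab 2 (research lead even), facing Invest lightly: Publish gives -3, Patent gives 2, Withhold gives 11. Proposed Patent is not best — profitable deviation exists. ✗
Lab 2 (research lead ahead), facing Invest lightly: Publish gives 0, Patent gives 1, Withhold gives 4. Proposed Withhold is best. ✓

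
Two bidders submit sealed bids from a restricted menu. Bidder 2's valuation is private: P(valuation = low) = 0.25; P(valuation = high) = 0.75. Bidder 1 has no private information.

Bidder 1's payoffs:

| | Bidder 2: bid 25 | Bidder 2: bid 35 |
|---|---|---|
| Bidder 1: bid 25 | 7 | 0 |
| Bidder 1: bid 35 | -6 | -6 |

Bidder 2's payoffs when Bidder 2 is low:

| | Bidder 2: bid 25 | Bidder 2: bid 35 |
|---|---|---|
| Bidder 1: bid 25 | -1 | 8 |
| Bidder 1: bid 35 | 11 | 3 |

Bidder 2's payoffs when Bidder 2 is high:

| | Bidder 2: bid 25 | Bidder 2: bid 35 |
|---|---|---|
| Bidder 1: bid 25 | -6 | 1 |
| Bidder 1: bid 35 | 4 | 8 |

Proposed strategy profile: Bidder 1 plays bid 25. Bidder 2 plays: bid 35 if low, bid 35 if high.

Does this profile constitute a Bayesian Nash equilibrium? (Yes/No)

A profile is a BNE iff every type of every player is best-responding given beliefs about the other side.
Bidder 1 plays bid 25: E[bid 25] = 0.25·(0) + 0.75·(0) = 0; E[bid 35] = -6. Best-responding. ✓
Bidder 2 (valuation low), facing bid 25: bid 25 gives -1, bid 35 gives 8. Proposed bid 35 is best. ✓
Bidder 2 (valuation high), facing bid 25: bid 25 gives -6, bid 35 gives 1. Proposed bid 35 is best. ✓

Yes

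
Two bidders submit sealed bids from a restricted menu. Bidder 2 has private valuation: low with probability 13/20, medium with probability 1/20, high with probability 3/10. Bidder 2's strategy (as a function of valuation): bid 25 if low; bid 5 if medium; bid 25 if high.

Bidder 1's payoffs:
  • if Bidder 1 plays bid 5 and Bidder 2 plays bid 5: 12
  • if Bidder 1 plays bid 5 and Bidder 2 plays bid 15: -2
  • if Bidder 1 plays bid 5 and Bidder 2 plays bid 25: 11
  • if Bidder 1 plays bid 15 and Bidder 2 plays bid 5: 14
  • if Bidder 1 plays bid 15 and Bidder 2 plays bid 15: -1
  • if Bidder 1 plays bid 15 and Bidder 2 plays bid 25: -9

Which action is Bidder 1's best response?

bid 5

Compute Bidder 1's expected payoff for each action, taking the expectation over Bidder 2's type.
E[bid 5] = 13/20·(11) + 1/20·(12) + 3/10·(11) = 221/20
E[bid 15] = 13/20·(-9) + 1/20·(14) + 3/10·(-9) = -157/20
Best response: bid 5 (221/20 is the largest).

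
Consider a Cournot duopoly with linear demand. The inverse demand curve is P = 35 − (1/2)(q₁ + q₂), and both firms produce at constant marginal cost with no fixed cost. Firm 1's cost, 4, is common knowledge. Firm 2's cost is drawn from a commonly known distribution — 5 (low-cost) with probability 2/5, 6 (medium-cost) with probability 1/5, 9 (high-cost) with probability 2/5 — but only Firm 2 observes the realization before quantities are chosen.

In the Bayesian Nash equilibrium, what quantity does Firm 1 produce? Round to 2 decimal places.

22.53

Each type of Firm 2 best-responds to q₁; Firm 1 best-responds to the expected q₂ over Firm 2's types.
Firm 2 with cost c maximizes (35 − (1/2)(q₁+q₂) − c)·q₂, giving q₂(c) = (35 − c − (1/2)q₁).
E[c₂] = 2/5·5 + 1/5·6 + 2/5·9 = 6.8
Firm 1's FOC against E[q₂] yields q₁ = (35 − 2·4 + E[c₂])/(3/2) = (35 − 8 + 6.8)/(3/2) = 22.5333.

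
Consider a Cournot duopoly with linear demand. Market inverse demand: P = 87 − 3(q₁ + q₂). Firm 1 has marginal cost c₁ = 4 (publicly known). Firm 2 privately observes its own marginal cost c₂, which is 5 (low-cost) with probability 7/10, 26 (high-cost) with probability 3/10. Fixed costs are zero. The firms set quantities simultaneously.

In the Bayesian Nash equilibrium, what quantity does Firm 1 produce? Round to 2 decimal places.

10.03

Type-c best response for Firm 2: q₂(c) = (87 − c)/6 − q₁/2.
Firm 1 maximizes expected profit; its first-order condition is 87 − 6q₁ − 3E[q₂] − 4 = 0.
Substituting E[q₂] and solving: E[c₂] = 11.3, so q₁ = (87 − 2·4 + 11.3)/9 = 10.0333.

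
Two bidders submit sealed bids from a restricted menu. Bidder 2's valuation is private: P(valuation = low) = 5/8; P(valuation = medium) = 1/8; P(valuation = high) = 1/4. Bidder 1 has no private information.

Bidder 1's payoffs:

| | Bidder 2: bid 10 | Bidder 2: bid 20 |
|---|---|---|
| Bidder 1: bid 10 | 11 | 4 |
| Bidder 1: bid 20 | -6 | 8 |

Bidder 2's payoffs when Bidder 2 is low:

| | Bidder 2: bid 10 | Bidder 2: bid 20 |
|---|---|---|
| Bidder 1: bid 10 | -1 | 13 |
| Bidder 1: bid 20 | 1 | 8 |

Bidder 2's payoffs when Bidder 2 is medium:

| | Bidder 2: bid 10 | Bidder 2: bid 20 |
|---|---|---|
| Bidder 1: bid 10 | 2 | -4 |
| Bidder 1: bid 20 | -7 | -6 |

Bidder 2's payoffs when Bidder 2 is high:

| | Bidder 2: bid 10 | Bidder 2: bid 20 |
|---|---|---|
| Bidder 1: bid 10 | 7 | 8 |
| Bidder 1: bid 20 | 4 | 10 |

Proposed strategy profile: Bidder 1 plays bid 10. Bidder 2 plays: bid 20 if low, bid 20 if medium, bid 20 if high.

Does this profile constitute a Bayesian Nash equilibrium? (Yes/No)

Bidder 1 plays bid 10: E[bid 10] = 5/8·(4) + 1/8·(4) + 1/4·(4) = 4; E[bid 20] = 8. Not best-responding. ✗
Bidder 2 (valuation low), facing bid 10: bid 10 gives -1, bid 20 gives 13. Proposed bid 20 is best. ✓
Bidder 2 (valuation medium), facing bid 10: bid 10 gives 2, bid 20 gives -4. Proposed bid 20 is not best — profitable deviation exists. ✗
Bidder 2 (valuation high), facing bid 10: bid 10 gives 7, bid 20 gives 8. Proposed bid 20 is best. ✓

No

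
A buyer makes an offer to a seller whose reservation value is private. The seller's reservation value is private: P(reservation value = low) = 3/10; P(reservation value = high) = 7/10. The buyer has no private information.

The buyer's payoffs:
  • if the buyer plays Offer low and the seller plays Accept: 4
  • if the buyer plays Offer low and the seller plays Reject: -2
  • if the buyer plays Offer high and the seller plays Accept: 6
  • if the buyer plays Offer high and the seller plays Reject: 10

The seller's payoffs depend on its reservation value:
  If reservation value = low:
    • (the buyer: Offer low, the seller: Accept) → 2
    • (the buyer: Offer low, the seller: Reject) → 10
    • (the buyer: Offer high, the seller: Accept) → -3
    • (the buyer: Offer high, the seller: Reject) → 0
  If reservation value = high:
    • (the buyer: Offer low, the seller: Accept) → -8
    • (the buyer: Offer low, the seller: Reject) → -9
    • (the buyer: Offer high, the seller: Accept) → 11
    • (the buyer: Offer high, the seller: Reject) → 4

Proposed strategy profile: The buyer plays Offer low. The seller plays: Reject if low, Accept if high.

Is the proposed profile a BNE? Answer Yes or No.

The buyer plays Offer low: E[Offer low] = 3/10·(-2) + 7/10·(4) = 11/5; E[Offer high] = 36/5. Not best-responding. ✗
The seller (reservation value low), facing Offer low: Accept gives 2, Reject gives 10. Proposed Reject is best. ✓
The seller (reservation value high), facing Offer low: Accept gives -8, Reject gives -9. Proposed Accept is best. ✓

No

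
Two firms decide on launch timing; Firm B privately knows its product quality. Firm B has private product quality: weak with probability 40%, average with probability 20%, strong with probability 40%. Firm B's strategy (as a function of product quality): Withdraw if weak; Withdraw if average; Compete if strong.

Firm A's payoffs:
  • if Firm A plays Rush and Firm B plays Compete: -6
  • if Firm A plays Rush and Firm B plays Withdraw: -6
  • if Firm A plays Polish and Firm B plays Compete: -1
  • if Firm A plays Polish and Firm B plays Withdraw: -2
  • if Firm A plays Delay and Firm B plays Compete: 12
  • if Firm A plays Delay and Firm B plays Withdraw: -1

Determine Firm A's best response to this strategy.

Compute Firm A's expected payoff for each action, taking the expectation over Firm B's type.
E[Rush] = 0.4·(-6) + 0.2·(-6) + 0.4·(-6) = -6
E[Polish] = 0.4·(-2) + 0.2·(-2) + 0.4·(-1) = -1.6
E[Delay] = 0.4·(-1) + 0.2·(-1) + 0.4·(12) = 4.2
Best response: Delay (4.2 is the largest).

Delay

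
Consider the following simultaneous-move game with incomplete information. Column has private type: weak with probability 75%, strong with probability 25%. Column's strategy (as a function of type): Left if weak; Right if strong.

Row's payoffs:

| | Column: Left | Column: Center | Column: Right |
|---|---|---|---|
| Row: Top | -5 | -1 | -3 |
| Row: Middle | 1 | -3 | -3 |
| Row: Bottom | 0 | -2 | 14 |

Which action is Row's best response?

Compute Row's expected payoff for each action, taking the expectation over Column's type.
E[Top] = 0.75·(-5) + 0.25·(-3) = -4.5
E[Middle] = 0.75·(1) + 0.25·(-3) = 0
E[Bottom] = 0.75·(0) + 0.25·(14) = 3.5
Best response: Bottom (3.5 is the largest).

Bottom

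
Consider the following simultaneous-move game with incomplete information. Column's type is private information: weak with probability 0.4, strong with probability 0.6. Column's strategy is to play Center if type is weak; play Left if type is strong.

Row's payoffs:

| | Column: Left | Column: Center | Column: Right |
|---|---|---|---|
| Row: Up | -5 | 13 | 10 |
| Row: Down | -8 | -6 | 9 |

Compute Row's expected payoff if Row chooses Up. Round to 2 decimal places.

E[Up] = 0.4·13 + 0.6·(-5) = 5.2 + (-3) = 2.2

2.20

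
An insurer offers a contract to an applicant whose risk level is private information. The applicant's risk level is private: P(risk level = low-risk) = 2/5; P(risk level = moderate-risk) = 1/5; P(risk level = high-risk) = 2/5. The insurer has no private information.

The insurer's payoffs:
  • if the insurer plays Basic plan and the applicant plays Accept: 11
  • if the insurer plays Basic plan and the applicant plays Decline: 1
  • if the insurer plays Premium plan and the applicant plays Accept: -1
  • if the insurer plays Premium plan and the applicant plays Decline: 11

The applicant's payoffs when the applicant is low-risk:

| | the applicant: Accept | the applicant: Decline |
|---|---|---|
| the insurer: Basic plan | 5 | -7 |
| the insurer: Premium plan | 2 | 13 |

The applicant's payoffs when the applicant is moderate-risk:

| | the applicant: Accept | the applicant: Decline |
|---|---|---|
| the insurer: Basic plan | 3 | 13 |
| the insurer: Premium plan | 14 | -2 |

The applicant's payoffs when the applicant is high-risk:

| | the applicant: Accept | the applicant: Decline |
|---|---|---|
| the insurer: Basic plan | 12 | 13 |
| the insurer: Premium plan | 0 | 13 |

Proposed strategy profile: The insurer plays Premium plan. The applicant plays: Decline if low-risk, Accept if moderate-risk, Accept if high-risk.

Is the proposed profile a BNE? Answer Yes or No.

No

A profile is a BNE iff every type of every player is best-responding given beliefs about the other side.
The insurer plays Premium plan: E[Premium plan] = 2/5·(11) + 1/5·(-1) + 2/5·(-1) = 19/5; E[Basic plan] = 7. Not best-responding. ✗
The applicant (risk level low-risk), facing Premium plan: Accept gives 2, Decline gives 13. Proposed Decline is best. ✓
The applicant (risk level moderate-risk), facing Premium plan: Accept gives 14, Decline gives -2. Proposed Accept is best. ✓
The applicant (risk level high-risk), facing Premium plan: Accept gives 0, Decline gives 13. Proposed Accept is not best — profitable deviation exists. ✗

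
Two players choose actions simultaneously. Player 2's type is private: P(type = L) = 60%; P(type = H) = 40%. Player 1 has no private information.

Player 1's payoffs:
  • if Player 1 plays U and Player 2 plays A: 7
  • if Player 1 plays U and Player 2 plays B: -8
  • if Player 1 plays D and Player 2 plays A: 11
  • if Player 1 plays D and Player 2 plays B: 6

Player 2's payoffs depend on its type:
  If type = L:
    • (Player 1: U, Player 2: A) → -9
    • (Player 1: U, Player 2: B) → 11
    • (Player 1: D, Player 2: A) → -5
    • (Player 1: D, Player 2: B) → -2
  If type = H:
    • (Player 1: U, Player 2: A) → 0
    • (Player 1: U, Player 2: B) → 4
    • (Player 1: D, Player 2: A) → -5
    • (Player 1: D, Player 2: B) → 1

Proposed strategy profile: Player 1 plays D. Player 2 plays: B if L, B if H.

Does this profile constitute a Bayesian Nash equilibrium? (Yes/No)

Player 1 plays D: E[D] = 0.6·(6) + 0.4·(6) = 6; E[U] = -8. Best-responding. ✓
Player 2 (type L), facing D: A gives -5, B gives -2. Proposed B is best. ✓
Player 2 (type H), facing D: A gives -5, B gives 1. Proposed B is best. ✓

Yes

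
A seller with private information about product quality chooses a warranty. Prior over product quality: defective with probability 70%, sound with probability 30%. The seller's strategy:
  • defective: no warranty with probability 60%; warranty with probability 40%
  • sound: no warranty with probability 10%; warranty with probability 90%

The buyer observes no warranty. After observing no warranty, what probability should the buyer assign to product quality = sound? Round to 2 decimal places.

0.07

Apply Bayes' rule using the sender's strategy as the likelihood.
P(no warranty) = 0.7·0.6 + 0.3·0.1 = 0.45
P(sound | no warranty) = (0.3·0.1) / 0.45 = 0.03 / 0.45 = 0.0666667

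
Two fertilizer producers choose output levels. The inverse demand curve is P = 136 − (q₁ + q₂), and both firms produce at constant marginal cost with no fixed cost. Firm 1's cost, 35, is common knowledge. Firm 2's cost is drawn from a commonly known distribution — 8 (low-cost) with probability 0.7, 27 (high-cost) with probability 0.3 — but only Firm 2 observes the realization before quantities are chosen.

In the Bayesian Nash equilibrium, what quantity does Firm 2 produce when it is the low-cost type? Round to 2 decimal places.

Type-c best response for Firm 2: q₂(c) = (136 − c)/2 − q₁/2.
Firm 1 maximizes expected profit; its first-order condition is 136 − 2q₁ − E[q₂] − 35 = 0.
Substituting E[q₂] and solving: E[c₂] = 13.7, so q₁ = (136 − 2·35 + 13.7)/3 = 26.5667.
q₂(low-cost) = (136 − 8 − 26.5667)/2 = 50.7167.

50.72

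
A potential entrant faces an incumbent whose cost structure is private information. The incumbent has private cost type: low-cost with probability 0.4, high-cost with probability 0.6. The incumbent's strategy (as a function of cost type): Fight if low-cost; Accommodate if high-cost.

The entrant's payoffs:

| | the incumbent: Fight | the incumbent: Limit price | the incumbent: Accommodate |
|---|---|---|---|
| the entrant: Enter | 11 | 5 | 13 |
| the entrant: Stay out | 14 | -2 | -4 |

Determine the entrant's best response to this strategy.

Compute the entrant's expected payoff for each action, taking the expectation over the incumbent's type.
E[Enter] = 0.4·(11) + 0.6·(13) = 12.2
E[Stay out] = 0.4·(14) + 0.6·(-4) = 3.2
Best response: Enter (12.2 is the largest).

Enter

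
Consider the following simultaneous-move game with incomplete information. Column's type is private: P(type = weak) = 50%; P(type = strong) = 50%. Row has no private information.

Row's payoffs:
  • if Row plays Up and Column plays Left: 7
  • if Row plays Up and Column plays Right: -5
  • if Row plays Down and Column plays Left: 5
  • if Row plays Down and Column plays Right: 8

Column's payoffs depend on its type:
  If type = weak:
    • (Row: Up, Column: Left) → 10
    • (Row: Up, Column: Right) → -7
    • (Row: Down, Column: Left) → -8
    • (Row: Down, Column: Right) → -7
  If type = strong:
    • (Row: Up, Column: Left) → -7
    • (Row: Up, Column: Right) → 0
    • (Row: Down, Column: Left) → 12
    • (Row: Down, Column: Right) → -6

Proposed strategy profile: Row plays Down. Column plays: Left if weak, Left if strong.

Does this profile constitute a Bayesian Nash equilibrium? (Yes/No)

Row plays Down: E[Down] = 0.5·(5) + 0.5·(5) = 5; E[Up] = 7. Not best-responding. ✗
Column (type weak), facing Down: Left gives -8, Right gives -7. Proposed Left is not best — profitable deviation exists. ✗
Column (type strong), facing Down: Left gives 12, Right gives -6. Proposed Left is best. ✓

No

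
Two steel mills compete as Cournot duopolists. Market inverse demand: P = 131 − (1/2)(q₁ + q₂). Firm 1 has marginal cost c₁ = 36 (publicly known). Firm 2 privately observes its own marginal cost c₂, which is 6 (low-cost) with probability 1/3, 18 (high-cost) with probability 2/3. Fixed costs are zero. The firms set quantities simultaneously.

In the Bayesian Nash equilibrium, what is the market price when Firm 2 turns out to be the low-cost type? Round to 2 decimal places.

Type-c best response for Firm 2: q₂(c) = (131 − c) − q₁/2.
Firm 1 maximizes expected profit; its first-order condition is 131 − q₁ − (1/2)E[q₂] − 36 = 0.
Substituting E[q₂] and solving: E[c₂] = 14, so q₁ = (131 − 2·36 + 14)/(3/2) = 48.6667.
q₂(low-cost) = 100.667, so P = 131 − (1/2)·(48.6667 + 100.667) = 56.3333.

56.33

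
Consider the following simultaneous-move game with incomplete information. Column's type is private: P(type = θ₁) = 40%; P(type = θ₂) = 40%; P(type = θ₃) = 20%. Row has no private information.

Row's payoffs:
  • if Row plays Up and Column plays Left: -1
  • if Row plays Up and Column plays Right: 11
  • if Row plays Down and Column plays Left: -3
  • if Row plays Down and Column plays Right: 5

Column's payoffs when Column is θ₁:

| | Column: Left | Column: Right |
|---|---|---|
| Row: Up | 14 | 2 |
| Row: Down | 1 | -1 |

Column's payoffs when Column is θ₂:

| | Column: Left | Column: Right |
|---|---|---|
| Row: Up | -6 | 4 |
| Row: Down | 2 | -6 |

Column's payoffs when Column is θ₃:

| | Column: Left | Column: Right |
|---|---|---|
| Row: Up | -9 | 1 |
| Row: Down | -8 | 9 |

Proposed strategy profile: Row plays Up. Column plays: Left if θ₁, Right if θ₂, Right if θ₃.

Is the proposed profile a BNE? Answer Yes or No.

A profile is a BNE iff every type of every player is best-responding given beliefs about the other side.
Row plays Up: E[Up] = 0.4·(-1) + 0.4·(11) + 0.2·(11) = 6.2; E[Down] = 1.8. Best-responding. ✓
Column (type θ₁), facing Up: Left gives 14, Right gives 2. Proposed Left is best. ✓
Column (type θ₂), facing Up: Left gives -6, Right gives 4. Proposed Right is best. ✓
Column (type θ₃), facing Up: Left gives -9, Right gives 1. Proposed Right is best. ✓

Yes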